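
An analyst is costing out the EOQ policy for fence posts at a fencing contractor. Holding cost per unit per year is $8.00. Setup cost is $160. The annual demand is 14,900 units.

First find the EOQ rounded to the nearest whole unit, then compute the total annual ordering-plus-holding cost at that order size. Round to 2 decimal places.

$6,176.08

2DS/H = 2·14,900·160/8 = 596,000.00
EOQ = √596,000.00 ≈ 772.01 → Q = 772 units
Ordering: D/Q × S = 14,900/772 × $160 = $3,088.08
Holding:  Q/2 × H = 772/2 × $8 = $3,088.00
Total = $3,088.08 + $3,088.00 = $6,176.08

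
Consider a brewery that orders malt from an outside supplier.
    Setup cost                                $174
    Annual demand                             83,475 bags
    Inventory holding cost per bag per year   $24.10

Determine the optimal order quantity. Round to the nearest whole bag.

1,098 bags

Q* = √(2·D·S / H) = √(2·83,475·174 / 24.1) = √1,205,365.1 ≈ 1,097.89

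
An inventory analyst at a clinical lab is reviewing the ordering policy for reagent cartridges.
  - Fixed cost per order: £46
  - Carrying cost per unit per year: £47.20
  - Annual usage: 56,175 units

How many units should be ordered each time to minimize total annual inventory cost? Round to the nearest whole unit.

331 units

Optimal lot size Q* = (2 × 56,175 × £46 / £47.2)^½ ≈ 330.90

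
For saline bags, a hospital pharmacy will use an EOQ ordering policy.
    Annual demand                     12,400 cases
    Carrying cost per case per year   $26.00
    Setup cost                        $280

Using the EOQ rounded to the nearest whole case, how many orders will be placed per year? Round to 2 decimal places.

Q* = √(2·D·S / H) = √(2·12,400·280 / 26) = √267,076.9 ≈ 516.79 → Q = 517
N = D/Q = 12,400/517 ≈ 23.985 orders/yr

23.98 orders per year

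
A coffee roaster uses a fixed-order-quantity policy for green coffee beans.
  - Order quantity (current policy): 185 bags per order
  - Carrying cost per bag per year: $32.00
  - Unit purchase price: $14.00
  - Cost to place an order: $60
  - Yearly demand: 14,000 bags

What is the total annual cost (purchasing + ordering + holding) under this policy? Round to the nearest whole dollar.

Orders/yr = 14,000/185 = 75.676; ordering cost = 75.676 × $60 = $4,540.54
Average inventory = 185/2 = 92.5; holding cost = 92.5 × $32 = $2,960.00
Purchase cost = D·C = 14,000 × 14 = $196,000.00
Total = $4,540.54 + $2,960.00 + $196,000.00 = $203,500.54

$203,501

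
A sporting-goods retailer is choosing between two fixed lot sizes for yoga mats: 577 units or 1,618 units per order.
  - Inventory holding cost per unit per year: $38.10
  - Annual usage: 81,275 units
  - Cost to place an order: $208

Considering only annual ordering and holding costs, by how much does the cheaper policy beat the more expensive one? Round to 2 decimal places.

Annual cost at Q: ordering D·S/Q plus holding Q·H/2.
TC(577) = (81,275/577)×208 + (577/2)×38.1 = $40,290.29
TC(1,618) = (81,275/1,618)×208 + (1,618/2)×38.1 = $41,271.11
Lots of 577 are cheaper by $980.82.

$980.82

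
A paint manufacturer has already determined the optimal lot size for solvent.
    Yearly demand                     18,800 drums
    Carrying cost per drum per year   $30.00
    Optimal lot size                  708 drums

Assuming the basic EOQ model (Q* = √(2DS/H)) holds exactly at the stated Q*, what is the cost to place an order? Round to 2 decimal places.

$399.94

Since Q* = (2DS/H)^½, squaring gives Q*²·H = 2DS.
S = Q²H / (2D) = 708² × 30 / (2 × 18,800) = 399.9447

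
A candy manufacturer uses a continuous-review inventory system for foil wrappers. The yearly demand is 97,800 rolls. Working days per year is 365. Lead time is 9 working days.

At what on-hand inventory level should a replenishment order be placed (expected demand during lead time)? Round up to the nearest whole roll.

Daily demand d = 97,800 / 365 = 267.945 rolls/day
Demand during lead time = 267.945 × 9 = 2,411.51
Reorder point = 2,411.51 → round up

2,412 rolls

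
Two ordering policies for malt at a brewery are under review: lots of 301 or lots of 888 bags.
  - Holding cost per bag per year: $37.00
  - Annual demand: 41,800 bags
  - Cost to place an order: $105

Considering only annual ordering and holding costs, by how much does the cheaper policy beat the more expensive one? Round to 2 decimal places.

$1,220.67

Annual cost at Q: ordering D·S/Q plus holding Q·H/2.
TC(301) = (41,800/301)×105 + (301/2)×37 = $20,149.90
TC(888) = (41,800/888)×105 + (888/2)×37 = $21,370.57
Cheaper: Q = 301.  Difference = $1,220.67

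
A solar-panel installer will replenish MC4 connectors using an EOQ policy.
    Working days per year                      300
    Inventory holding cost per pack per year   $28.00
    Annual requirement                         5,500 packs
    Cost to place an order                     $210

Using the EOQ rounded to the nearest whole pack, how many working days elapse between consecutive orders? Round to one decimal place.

2DS/H = 2·5,500·210/28 = 82,500.00
EOQ = √82,500.00 ≈ 287.23 → Q = 287 packs
Cycle time = (working days × Q)/D = (300 × 287) / 5,500 = 15.655 days

15.7 days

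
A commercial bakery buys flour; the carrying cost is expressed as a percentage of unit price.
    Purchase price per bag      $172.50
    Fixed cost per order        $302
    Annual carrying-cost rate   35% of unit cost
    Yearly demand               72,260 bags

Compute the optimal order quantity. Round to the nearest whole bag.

850 bags

Carrying cost H = $172.5 × 35% = $60.3750/bag/yr
EOQ = √(2DS/H) = √(2 × 72,260 × 302 / 60.375)
    = √(722,899.21) ≈ 850.23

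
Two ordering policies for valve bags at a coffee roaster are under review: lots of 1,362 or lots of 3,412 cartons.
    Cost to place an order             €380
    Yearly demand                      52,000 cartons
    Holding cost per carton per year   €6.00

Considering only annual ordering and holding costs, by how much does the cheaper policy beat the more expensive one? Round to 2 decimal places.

€2,566.75

For each Q, cost = (D/Q)·S + (Q/2)·H.
TC(1,362) = (52,000/1,362)×380 + (1,362/2)×6 = €18,594.08
TC(3,412) = (52,000/3,412)×380 + (3,412/2)×6 = €16,027.32
|ΔTC| = |€18,594.08 − €16,027.32| = €2,566.75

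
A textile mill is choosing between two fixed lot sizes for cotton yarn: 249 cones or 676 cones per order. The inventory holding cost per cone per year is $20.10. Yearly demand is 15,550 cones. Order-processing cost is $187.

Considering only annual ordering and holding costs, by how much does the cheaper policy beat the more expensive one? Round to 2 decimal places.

TC(Q) = (D/Q)S + (Q/2)H
TC(249) = (15,550/249)×187 + (249/2)×20.1 = $14,180.56
TC(676) = (15,550/676)×187 + (676/2)×20.1 = $11,095.35
Cheaper: Q = 676.  Difference = $3,085.21

$3,085.21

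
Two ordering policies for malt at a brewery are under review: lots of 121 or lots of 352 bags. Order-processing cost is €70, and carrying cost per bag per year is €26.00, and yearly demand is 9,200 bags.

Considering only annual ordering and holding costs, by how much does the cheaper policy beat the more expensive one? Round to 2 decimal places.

€489.77

Annual cost at Q: ordering D·S/Q plus holding Q·H/2.
TC(121) = (9,200/121)×70 + (121/2)×26 = €6,895.31
TC(352) = (9,200/352)×70 + (352/2)×26 = €6,405.55
|ΔTC| = |€6,895.31 − €6,405.55| = €489.77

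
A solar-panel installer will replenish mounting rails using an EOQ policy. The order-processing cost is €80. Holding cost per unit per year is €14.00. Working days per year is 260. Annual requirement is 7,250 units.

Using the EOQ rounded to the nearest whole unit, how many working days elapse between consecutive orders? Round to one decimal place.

Optimal lot size Q* = (2 × 7,250 × €80 / €14)^½ ≈ 287.85 → Q = 288 units
Days between orders = 260 / (D/Q) = 260 / 25.174 ≈ 10.328

10.3 days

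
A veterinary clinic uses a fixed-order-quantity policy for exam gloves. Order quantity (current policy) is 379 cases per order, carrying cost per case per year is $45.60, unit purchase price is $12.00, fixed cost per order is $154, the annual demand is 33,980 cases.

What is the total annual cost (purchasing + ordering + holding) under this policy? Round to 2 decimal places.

Ordering: D/Q × S = 33,980/379 × $154 = $13,807.18
Holding:  Q/2 × H = 379/2 × $45.6 = $8,641.20
Purchase cost = D·C = 33,980 × 12 = $407,760.00
Total = $13,807.18 + $8,641.20 + $407,760.00 = $430,208.38

$430,208.38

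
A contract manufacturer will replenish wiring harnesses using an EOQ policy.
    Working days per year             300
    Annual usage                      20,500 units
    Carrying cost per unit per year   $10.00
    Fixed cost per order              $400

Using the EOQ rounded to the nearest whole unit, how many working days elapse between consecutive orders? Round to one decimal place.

18.7 days

EOQ = √(2DS/H) = √(2 × 20,500 × 400 / 10)
    = √(1,640,000.00) ≈ 1,280.62 → Q = 1,281 units
T = Q/D × 300 days = 1,281/20,500 × 300 = 18.746 days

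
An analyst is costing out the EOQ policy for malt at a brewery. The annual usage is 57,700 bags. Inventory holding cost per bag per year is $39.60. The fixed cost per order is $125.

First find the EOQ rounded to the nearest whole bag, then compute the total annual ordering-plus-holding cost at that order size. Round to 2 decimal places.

Optimal lot size Q* = (2 × 57,700 × $125 / $39.6)^½ ≈ 603.55 → Q = 604 bags
Annual ordering cost = (D/Q)·S = (57,700/604) × 125 = $11,941.23
Annual holding cost  = (Q/2)·H = (604/2) × 39.6 = $11,959.20
Total = $11,941.23 + $11,959.20 = $23,900.43

$23,900.43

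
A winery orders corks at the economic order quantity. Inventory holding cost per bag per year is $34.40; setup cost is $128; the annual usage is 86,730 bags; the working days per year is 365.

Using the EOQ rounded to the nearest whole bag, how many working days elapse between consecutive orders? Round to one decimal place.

3.4 days

2DS/H = 2·86,730·128/34.4 = 645,432.56
EOQ = √645,432.56 ≈ 803.39 → Q = 803 bags
Days between orders = 365 / (D/Q) = 365 / 108.007 ≈ 3.379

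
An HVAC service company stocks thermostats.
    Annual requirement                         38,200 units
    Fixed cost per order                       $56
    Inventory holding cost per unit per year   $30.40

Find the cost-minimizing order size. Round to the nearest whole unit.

375 units

2DS/H = 2·38,200·56/30.4 = 140,736.84
EOQ = √140,736.84 ≈ 375.15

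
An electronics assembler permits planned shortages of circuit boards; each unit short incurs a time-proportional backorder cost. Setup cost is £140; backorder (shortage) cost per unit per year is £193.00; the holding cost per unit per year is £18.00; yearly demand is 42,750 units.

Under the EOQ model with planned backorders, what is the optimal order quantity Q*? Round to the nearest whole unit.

Q* = √(2DS/H) · √((H + b)/b)
   = √(2 × 42,750 × 140 / 18) · √((18 + 193) / 193)
   = 815.475 × 1.0456 ≈ 852.66

853 units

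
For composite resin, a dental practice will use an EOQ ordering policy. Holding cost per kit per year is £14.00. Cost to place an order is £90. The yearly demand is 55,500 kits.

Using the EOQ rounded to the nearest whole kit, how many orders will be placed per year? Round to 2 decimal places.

EOQ = √(2DS/H) = √(2 × 55,500 × 90 / 14)
    = √(713,571.43) ≈ 844.73 → Q = 845
Orders per year = D/Q = 55,500 / 845 = 65.680

65.68 orders per year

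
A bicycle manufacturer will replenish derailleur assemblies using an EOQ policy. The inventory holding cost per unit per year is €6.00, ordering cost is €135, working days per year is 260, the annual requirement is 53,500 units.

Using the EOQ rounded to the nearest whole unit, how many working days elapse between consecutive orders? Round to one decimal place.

EOQ = √(2DS/H) = √(2 × 53,500 × 135 / 6)
    = √(2,407,500.00) ≈ 1,551.61 → Q = 1,552 units
T = Q/D × 260 days = 1,552/53,500 × 260 = 7.542 days

7.5 days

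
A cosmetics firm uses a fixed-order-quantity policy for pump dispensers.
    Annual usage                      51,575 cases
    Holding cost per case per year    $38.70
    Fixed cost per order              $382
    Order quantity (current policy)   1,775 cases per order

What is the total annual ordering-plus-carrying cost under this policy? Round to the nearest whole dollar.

Annual ordering cost = (D/Q)·S = (51,575/1,775) × 382 = $11,099.52
Annual holding cost  = (Q/2)·H = (1,775/2) × 38.7 = $34,346.25
Total = $11,099.52 + $34,346.25 = $45,445.77

$45,446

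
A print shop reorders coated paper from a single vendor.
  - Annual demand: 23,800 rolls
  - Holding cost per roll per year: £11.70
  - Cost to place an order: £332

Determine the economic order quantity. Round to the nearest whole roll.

1,162 rolls

Optimal lot size Q* = (2 × 23,800 × £332 / £11.7)^½ ≈ 1,162.20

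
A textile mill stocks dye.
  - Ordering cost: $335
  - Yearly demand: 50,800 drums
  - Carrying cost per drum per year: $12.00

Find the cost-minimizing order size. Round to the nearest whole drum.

1,684 drums

Optimal lot size Q* = (2 × 50,800 × $335 / $12)^½ ≈ 1,684.14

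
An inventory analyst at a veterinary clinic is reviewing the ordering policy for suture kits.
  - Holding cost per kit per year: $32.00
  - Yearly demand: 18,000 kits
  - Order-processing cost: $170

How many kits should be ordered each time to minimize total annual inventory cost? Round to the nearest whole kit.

2DS/H = 2·18,000·170/32 = 191,250.00
EOQ = √191,250.00 ≈ 437.32

437 kits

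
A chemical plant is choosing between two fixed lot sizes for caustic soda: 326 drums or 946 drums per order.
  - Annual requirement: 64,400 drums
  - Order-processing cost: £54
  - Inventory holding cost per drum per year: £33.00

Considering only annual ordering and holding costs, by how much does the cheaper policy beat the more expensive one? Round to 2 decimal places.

£3,238.63

TC(Q) = (D/Q)S + (Q/2)H
TC(326) = (64,400/326)×54 + (326/2)×33 = £16,046.48
TC(946) = (64,400/946)×54 + (946/2)×33 = £19,285.11
Lots of 326 are cheaper by £3,238.63.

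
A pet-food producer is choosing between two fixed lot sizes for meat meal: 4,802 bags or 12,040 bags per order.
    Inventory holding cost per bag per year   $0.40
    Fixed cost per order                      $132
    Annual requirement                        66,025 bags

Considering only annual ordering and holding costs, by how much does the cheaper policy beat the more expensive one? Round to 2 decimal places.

TC(Q) = (D/Q)S + (Q/2)H
TC(4,802) = (66,025/4,802)×132 + (4,802/2)×0.4 = $2,775.33
TC(12,040) = (66,025/12,040)×132 + (12,040/2)×0.4 = $3,131.86
Cheaper: Q = 4,802.  Difference = $356.53

$356.53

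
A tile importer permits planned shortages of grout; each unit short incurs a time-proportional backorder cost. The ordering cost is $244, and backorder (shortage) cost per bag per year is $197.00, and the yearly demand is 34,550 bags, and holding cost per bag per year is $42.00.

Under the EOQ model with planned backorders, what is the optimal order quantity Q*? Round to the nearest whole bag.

Basic EOQ = √(2·34,550·244/42) = 633.591
Backorder adjustment √((H+b)/b) = √((42+197)/197) = 1.1015
Q* = 633.591 × 1.1015 ≈ 697.87

698 bags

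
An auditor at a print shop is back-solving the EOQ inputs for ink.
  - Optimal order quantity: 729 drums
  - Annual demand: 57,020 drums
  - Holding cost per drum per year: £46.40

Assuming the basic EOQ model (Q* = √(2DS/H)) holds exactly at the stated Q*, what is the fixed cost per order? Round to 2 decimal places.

EOQ relation: Q² = 2DS/H, so rearrange for the unknown.
S = Q²H / (2D) = 729² × 46.4 / (2 × 57,020) = 216.2299

£216.23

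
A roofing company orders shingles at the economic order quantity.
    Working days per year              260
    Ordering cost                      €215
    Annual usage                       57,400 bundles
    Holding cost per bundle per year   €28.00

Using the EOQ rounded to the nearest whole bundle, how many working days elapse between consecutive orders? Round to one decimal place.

Q* = √(2·D·S / H) = √(2·57,400·215 / 28) = √881,500.0 ≈ 938.88 → Q = 939 bundles
Cycle time = (working days × Q)/D = (260 × 939) / 57,400 = 4.253 days

4.3 days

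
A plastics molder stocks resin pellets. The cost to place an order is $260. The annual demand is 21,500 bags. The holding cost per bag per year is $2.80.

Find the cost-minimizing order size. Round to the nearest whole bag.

1,998 bags

Q* = √(2·D·S / H) = √(2·21,500·260 / 2.8) = √3,992,857.1 ≈ 1,998.21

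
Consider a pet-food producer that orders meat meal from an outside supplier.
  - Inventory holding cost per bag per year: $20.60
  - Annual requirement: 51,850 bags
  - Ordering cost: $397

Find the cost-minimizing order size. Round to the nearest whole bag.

EOQ = √(2DS/H) = √(2 × 51,850 × 397 / 20.6)
    = √(1,998,490.29) ≈ 1,413.68

1,414 bags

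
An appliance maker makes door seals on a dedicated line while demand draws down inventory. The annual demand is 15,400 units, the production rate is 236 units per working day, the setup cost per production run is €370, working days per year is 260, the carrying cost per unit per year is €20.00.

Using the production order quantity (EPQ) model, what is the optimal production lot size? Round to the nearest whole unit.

872 units

Daily demand d = 15,400/260 = 59.231; p = 236; 1 − d/p = 0.74902
EPQ = √(2DS / (H(1 − d/p)))
    = √(2 × 15,400 × 370 / (20 × 0.74902)) ≈ 872.20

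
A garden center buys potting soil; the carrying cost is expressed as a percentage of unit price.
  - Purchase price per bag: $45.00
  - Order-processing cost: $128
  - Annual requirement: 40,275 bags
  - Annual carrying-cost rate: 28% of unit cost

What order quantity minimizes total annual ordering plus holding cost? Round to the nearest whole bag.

Carrying cost H = $45 × 28% = $12.6000/bag/yr
Optimal lot size Q* = (2 × 40,275 × $128 / $12.6)^½ ≈ 904.59

905 bags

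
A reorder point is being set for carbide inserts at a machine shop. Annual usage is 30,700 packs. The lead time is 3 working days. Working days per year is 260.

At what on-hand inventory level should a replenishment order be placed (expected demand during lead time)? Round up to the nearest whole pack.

Daily demand d = 30,700 / 260 = 118.077 packs/day
Demand during lead time = 118.077 × 3 = 354.23
Reorder point = 354.23 → round up

355 packs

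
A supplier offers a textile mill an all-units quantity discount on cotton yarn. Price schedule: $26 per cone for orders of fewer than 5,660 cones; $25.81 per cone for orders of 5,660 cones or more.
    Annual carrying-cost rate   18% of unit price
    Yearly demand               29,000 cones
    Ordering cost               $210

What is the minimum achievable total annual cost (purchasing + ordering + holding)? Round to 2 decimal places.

H₁ = 18%×$26 = $4.6800;  H₂ = 18%×$25.81 = $4.6458
EOQ₁ = √(2×29,000×210/4.6800) = 1,613.25  (< 5,660, feasible at tier 1)
EOQ₂ = √(2×29,000×210/4.6458) = 1,619.17  (< 5,660 → use Q = 5,660 at tier-2 price)
TC(tier 1 (EOQ₁), Q≈1,613.2) = $761,549.99
TC(tier 2, Q≈5,660.0) = $762,713.59
Minimum at tier 1 (EOQ₁): $761,549.99

$761,549.99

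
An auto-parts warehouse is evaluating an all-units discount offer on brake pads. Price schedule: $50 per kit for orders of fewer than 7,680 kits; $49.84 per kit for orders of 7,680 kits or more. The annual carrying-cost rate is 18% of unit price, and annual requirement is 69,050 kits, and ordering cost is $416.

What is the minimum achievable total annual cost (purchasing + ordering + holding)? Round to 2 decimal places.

$3,475,238.65

H₁ = 18%×$50 = $9.0000;  H₂ = 18%×$49.84 = $8.9712
EOQ₁ = √(2×69,050×416/9.0000) = 2,526.52  (< 7,680, feasible at tier 1)
EOQ₂ = √(2×69,050×416/8.9712) = 2,530.57  (< 7,680 → use Q = 7,680 at tier-2 price)
TC(tier 1 (EOQ₁), Q≈2,526.5) = $3,475,238.65
TC(tier 2, Q≈7,680.0) = $3,479,641.62
Minimum at tier 1 (EOQ₁): $3,475,238.65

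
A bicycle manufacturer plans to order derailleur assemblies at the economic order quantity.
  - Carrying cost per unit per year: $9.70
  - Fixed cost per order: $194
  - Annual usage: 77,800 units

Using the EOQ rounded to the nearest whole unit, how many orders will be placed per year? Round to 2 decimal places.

Optimal lot size Q* = (2 × 77,800 × $194 / $9.7)^½ ≈ 1,764.09 → Q = 1,764
N = D/Q = 77,800/1,764 ≈ 44.104 orders/yr

44.10 orders per year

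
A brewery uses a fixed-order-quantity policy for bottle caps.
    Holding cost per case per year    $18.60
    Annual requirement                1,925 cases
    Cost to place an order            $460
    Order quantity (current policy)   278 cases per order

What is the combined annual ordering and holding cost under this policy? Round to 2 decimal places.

$5,770.65

Annual ordering cost = (D/Q)·S = (1,925/278) × 460 = $3,185.25
Annual holding cost  = (Q/2)·H = (278/2) × 18.6 = $2,585.40
Total = $3,185.25 + $2,585.40 = $5,770.65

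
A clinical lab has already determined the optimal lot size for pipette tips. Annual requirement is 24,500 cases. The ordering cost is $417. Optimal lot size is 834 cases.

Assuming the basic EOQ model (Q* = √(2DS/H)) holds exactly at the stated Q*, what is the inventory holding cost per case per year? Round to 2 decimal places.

From Q* = √(2DS/H) ⇒ Q*² = 2DS/H.
H = 2DS / Q² = 2 × 24,500 × 417 / 834² = 29.3765

$29.38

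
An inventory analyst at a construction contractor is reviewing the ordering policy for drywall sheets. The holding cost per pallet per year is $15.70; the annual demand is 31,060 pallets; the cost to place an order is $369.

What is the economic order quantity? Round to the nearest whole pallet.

1,208 pallets

EOQ = √(2DS/H) = √(2 × 31,060 × 369 / 15.7)
    = √(1,460,017.83) ≈ 1,208.31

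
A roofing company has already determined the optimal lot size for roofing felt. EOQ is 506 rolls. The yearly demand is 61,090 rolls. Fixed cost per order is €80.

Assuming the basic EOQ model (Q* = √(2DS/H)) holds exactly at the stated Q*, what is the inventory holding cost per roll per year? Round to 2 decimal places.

From Q* = √(2DS/H) ⇒ Q*² = 2DS/H.
H = 2DS / Q² = 2 × 61,090 × 80 / 506² = 38.1759

€38.18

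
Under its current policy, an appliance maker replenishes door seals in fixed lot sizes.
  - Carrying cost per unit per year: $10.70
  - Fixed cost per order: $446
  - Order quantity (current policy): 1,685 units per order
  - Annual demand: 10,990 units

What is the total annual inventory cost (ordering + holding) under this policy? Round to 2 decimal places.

Orders/yr = 10,990/1,685 = 6.522; ordering cost = 6.522 × $446 = $2,908.93
Average inventory = 1,685/2 = 842.5; holding cost = 842.5 × $10.7 = $9,014.75
Total = $2,908.93 + $9,014.75 = $11,923.68

$11,923.68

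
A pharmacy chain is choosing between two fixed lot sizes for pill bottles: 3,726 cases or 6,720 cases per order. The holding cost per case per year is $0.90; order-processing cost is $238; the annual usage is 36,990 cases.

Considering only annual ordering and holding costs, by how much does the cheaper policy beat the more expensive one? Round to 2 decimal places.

$294.61

TC(Q) = (D/Q)S + (Q/2)H
TC(3,726) = (36,990/3,726)×238 + (3,726/2)×0.9 = $4,039.45
TC(6,720) = (36,990/6,720)×238 + (6,720/2)×0.9 = $4,334.06
Lots of 3,726 are cheaper by $294.61.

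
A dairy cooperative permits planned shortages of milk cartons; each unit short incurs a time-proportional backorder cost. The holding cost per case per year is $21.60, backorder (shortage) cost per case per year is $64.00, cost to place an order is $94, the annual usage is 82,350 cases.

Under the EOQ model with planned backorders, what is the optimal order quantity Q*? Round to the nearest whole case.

979 cases

Q* = √(2DS/H) · √((H + b)/b)
   = √(2 × 82,350 × 94 / 21.6) · √((21.6 + 64) / 64)
   = 846.611 × 1.1565 ≈ 979.11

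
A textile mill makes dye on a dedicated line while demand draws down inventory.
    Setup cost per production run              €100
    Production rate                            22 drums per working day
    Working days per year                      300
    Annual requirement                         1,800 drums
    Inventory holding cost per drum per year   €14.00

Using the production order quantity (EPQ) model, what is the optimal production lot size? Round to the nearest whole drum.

Daily demand d = 1,800/300 = 6.000; p = 22; 1 − d/p = 0.72727
EPQ = √(2DS / (H(1 − d/p)))
    = √(2 × 1,800 × 100 / (14 × 0.72727)) ≈ 188.03

188 drums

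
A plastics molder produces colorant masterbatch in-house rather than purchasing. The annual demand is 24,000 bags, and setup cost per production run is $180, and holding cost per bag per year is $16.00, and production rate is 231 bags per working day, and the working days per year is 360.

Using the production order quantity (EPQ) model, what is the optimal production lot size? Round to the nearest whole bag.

871 bags

Daily demand d = 24,000/360 = 66.667; p = 231; 1 − d/p = 0.71140
EPQ = √(2DS / (H(1 − d/p)))
    = √(2 × 24,000 × 180 / (16 × 0.71140)) ≈ 871.24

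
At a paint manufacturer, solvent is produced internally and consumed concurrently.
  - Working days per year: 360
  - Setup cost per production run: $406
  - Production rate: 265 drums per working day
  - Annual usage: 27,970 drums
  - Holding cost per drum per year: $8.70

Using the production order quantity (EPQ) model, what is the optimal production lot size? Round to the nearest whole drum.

d = 27,970/360 = 77.6944 drums/day;  effective holding cost H(1 − d/p) = 8.7·(1 − 77.6944/265) = 6.14928
Q* = √(2DS / H_eff) = √(2·27,970·406 / 6.14928) ≈ 1,921.82

1,922 drums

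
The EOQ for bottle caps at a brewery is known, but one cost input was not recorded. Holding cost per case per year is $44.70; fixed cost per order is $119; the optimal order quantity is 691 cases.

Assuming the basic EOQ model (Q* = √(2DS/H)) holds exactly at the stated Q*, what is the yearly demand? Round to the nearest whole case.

89,678 cases per year

EOQ relation: Q² = 2DS/H, so rearrange for the unknown.
D = Q²H / (2S) = 691² × 44.7 / (2 × 119) = 89,678.15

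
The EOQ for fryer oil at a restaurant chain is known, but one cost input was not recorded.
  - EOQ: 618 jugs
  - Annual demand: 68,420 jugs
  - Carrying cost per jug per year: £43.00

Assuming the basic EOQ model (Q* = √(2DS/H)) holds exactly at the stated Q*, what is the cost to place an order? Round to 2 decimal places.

£120.01

From Q* = √(2DS/H) ⇒ Q*² = 2DS/H.
S = Q²H / (2D) = 618² × 43 / (2 × 68,420) = 120.0141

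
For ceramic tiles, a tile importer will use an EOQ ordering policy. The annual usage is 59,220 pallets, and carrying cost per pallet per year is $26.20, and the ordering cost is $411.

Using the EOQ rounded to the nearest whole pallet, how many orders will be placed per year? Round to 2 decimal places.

Optimal lot size Q* = (2 × 59,220 × $411 / $26.2)^½ ≈ 1,363.07 → Q = 1,363
N = D/Q = 59,220/1,363 ≈ 43.448 orders/yr

43.45 orders per year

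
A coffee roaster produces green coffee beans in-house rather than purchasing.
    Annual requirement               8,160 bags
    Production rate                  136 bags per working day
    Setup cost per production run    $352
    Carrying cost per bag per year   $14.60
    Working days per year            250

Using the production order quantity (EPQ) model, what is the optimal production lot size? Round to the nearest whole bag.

720 bags

d = 8,160/250 = 32.6400 bags/day;  effective holding cost H(1 − d/p) = 14.6·(1 − 32.6400/136) = 11.09600
Q* = √(2DS / H_eff) = √(2·8,160·352 / 11.09600) ≈ 719.53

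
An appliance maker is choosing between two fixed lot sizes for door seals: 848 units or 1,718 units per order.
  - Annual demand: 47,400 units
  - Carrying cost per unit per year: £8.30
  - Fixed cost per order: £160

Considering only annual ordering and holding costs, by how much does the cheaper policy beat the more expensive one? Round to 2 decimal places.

£918.46

Annual cost at Q: ordering D·S/Q plus holding Q·H/2.
TC(848) = (47,400/848)×160 + (848/2)×8.3 = £12,462.60
TC(1,718) = (47,400/1,718)×160 + (1,718/2)×8.3 = £11,544.14
Lots of 1,718 are cheaper by £918.46.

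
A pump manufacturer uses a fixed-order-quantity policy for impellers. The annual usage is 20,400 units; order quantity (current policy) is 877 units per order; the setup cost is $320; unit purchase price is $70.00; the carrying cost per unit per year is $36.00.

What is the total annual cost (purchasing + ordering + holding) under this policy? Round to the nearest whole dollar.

$1,451,230

Annual ordering cost = (D/Q)·S = (20,400/877) × 320 = $7,443.56
Annual holding cost  = (Q/2)·H = (877/2) × 36 = $15,786.00
Purchase cost = D·C = 20,400 × 70 = $1,428,000.00
Total = $7,443.56 + $15,786.00 + $1,428,000.00 = $1,451,229.56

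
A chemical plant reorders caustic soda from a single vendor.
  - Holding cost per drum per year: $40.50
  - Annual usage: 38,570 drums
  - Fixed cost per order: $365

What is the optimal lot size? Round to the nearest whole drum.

Q* = √(2·D·S / H) = √(2·38,570·365 / 40.5) = √695,212.3 ≈ 833.79

834 drums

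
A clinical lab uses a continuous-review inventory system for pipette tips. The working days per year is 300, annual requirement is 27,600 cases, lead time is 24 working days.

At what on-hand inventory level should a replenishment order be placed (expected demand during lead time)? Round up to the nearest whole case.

Daily demand d = 27,600 / 300 = 92.000 cases/day
Demand during lead time = 92.000 × 24 = 2,208.00
Reorder point = 2,208.00 → round up

2,208 cases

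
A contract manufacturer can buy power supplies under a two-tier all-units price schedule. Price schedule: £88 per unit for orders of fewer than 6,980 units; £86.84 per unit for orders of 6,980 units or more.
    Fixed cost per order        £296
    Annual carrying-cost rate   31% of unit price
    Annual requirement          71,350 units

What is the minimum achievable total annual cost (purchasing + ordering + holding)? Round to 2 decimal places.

£6,293,011.93

H₁ = 31%×£88 = £27.2800;  H₂ = 31%×£86.84 = £26.9204
EOQ₁ = √(2×71,350×296/27.2800) = 1,244.33  (< 6,980, feasible at tier 1)
EOQ₂ = √(2×71,350×296/26.9204) = 1,252.61  (< 6,980 → use Q = 6,980 at tier-2 price)
TC(tier 1 (EOQ₁), Q≈1,244.3) = £6,312,745.33
TC(tier 2, Q≈6,980.0) = £6,293,011.93
Minimum at tier 2: £6,293,011.93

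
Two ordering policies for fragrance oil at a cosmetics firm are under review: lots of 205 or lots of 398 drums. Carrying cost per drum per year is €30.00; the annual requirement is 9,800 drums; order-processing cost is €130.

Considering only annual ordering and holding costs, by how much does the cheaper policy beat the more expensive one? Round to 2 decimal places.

€118.63

Annual cost at Q: ordering D·S/Q plus holding Q·H/2.
TC(205) = (9,800/205)×130 + (205/2)×30 = €9,289.63
TC(398) = (9,800/398)×130 + (398/2)×30 = €9,171.01
|ΔTC| = |€9,289.63 − €9,171.01| = €118.63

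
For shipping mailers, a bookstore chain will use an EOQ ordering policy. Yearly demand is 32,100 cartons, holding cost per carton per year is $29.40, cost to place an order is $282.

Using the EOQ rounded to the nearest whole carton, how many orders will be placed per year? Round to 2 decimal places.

40.89 orders per year

2DS/H = 2·32,100·282/29.4 = 615,795.92
EOQ = √615,795.92 ≈ 784.73 → Q = 785
N = D/Q = 32,100/785 ≈ 40.892 orders/yr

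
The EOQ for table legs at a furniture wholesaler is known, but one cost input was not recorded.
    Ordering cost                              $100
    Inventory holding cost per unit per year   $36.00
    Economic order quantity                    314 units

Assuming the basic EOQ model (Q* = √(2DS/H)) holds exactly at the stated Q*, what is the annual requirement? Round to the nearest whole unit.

Since Q* = (2DS/H)^½, squaring gives Q*²·H = 2DS.
D = Q²H / (2S) = 314² × 36 / (2 × 100) = 17,747.28

17,747 units per year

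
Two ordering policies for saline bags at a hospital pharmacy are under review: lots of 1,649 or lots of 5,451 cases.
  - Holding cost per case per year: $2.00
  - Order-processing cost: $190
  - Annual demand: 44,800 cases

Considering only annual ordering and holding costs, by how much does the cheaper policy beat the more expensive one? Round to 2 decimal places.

Annual cost at Q: ordering D·S/Q plus holding Q·H/2.
TC(1,649) = (44,800/1,649)×190 + (1,649/2)×2 = $6,810.92
TC(5,451) = (44,800/5,451)×190 + (5,451/2)×2 = $7,012.55
Cheaper: Q = 1,649.  Difference = $201.63

$201.63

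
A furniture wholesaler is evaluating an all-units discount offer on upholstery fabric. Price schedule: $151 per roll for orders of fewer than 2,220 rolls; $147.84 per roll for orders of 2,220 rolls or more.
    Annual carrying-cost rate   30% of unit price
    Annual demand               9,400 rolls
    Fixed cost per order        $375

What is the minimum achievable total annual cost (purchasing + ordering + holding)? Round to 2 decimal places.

$1,437,270.79

H₁ = 30%×$151 = $45.3000;  H₂ = 30%×$147.84 = $44.3520
EOQ₁ = √(2×9,400×375/45.3000) = 394.50  (< 2,220, feasible at tier 1)
EOQ₂ = √(2×9,400×375/44.3520) = 398.69  (< 2,220 → use Q = 2,220 at tier-2 price)
TC(tier 1 (EOQ₁), Q≈394.5) = $1,437,270.79
TC(tier 2, Q≈2,220.0) = $1,440,514.56
Minimum at tier 1 (EOQ₁): $1,437,270.79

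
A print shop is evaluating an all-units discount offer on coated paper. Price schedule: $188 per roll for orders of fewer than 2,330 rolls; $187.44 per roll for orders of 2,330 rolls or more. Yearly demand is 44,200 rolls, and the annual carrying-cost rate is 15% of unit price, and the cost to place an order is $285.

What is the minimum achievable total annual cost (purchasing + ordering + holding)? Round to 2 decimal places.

$8,323,009.58

H₁ = 15%×$188 = $28.2000;  H₂ = 15%×$187.44 = $28.1160
EOQ₁ = √(2×44,200×285/28.2000) = 945.20  (< 2,330, feasible at tier 1)
EOQ₂ = √(2×44,200×285/28.1160) = 946.61  (< 2,330 → use Q = 2,330 at tier-2 price)
TC(tier 1 (EOQ₁), Q≈945.2) = $8,336,254.66
TC(tier 2, Q≈2,330.0) = $8,323,009.58
Minimum at tier 2: $8,323,009.58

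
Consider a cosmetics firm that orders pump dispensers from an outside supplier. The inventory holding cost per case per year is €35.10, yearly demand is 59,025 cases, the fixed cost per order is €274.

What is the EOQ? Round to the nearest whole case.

960 cases

Optimal lot size Q* = (2 × 59,025 × €274 / €35.1)^½ ≈ 959.96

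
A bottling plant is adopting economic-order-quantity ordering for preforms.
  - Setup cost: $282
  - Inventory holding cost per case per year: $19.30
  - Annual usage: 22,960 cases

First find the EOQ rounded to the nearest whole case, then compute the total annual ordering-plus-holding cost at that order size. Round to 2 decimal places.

$15,808.99

2DS/H = 2·22,960·282/19.3 = 670,955.44
EOQ = √670,955.44 ≈ 819.12 → Q = 819 cases
Annual ordering cost = (D/Q)·S = (22,960/819) × 282 = $7,905.64
Annual holding cost  = (Q/2)·H = (819/2) × 19.3 = $7,903.35
Total = $7,905.64 + $7,903.35 = $15,808.99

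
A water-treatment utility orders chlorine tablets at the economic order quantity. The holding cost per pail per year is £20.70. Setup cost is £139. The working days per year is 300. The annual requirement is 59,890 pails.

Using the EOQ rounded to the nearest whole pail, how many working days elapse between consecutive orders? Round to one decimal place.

Q* = √(2·D·S / H) = √(2·59,890·139 / 20.7) = √804,319.8 ≈ 896.84 → Q = 897 pails
Cycle time = (working days × Q)/D = (300 × 897) / 59,890 = 4.493 days

4.5 days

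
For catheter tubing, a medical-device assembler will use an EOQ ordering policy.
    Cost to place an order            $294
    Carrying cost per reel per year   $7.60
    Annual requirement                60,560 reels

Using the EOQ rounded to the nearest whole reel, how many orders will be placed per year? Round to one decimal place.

2DS/H = 2·60,560·294/7.6 = 4,685,431.58
EOQ = √4,685,431.58 ≈ 2,164.59 → Q = 2,165
N = D/Q = 60,560/2,165 ≈ 27.972 orders/yr

28.0 orders per year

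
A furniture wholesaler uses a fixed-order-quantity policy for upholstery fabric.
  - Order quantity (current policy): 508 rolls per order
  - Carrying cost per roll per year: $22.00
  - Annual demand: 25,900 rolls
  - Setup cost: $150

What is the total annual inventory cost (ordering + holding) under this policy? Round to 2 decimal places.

$13,235.64

Orders/yr = 25,900/508 = 50.984; ordering cost = 50.984 × $150 = $7,647.64
Average inventory = 508/2 = 254; holding cost = 254 × $22 = $5,588.00
Total = $7,647.64 + $5,588.00 = $13,235.64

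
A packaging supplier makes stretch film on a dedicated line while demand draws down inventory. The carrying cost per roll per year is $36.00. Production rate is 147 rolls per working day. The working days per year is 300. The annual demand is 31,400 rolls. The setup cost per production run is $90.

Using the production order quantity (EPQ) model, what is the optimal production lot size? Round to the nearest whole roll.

738 rolls

d = 31,400/300 = 104.6667 rolls/day;  effective holding cost H(1 − d/p) = 36·(1 − 104.6667/147) = 10.36735
Q* = √(2DS / H_eff) = √(2·31,400·90 / 10.36735) ≈ 738.36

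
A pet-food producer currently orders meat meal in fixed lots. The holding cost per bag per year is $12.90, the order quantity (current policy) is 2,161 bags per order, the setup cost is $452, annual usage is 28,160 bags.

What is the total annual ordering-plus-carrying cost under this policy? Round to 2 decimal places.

$19,828.46

Annual ordering cost = (D/Q)·S = (28,160/2,161) × 452 = $5,890.01
Annual holding cost  = (Q/2)·H = (2,161/2) × 12.9 = $13,938.45
Total = $5,890.01 + $13,938.45 = $19,828.46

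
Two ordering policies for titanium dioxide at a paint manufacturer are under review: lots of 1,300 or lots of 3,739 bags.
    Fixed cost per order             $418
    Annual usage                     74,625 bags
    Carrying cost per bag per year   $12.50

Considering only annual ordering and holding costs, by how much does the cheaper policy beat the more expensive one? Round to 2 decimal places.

Annual cost at Q: ordering D·S/Q plus holding Q·H/2.
TC(1,300) = (74,625/1,300)×418 + (1,300/2)×12.5 = $32,119.81
TC(3,739) = (74,625/3,739)×418 + (3,739/2)×12.5 = $31,711.42
Lots of 3,739 are cheaper by $408.39.

$408.39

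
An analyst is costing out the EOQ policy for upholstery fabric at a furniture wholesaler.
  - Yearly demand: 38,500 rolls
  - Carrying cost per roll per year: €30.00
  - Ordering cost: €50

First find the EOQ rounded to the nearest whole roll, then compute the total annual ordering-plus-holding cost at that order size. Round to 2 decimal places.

2DS/H = 2·38,500·50/30 = 128,333.33
EOQ = √128,333.33 ≈ 358.24 → Q = 358 rolls
Orders/yr = 38,500/358 = 107.542; ordering cost = 107.542 × €50 = €5,377.09
Average inventory = 358/2 = 179; holding cost = 179 × €30 = €5,370.00
Total = €5,377.09 + €5,370.00 = €10,747.09

€10,747.09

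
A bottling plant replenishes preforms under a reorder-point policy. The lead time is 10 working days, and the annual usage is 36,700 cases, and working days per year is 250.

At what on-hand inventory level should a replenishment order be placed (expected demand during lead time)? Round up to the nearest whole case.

1,468 cases

Daily demand d = 36,700 / 250 = 146.800 cases/day
Demand during lead time = 146.800 × 10 = 1,468.00
Reorder point = 1,468.00 → round up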